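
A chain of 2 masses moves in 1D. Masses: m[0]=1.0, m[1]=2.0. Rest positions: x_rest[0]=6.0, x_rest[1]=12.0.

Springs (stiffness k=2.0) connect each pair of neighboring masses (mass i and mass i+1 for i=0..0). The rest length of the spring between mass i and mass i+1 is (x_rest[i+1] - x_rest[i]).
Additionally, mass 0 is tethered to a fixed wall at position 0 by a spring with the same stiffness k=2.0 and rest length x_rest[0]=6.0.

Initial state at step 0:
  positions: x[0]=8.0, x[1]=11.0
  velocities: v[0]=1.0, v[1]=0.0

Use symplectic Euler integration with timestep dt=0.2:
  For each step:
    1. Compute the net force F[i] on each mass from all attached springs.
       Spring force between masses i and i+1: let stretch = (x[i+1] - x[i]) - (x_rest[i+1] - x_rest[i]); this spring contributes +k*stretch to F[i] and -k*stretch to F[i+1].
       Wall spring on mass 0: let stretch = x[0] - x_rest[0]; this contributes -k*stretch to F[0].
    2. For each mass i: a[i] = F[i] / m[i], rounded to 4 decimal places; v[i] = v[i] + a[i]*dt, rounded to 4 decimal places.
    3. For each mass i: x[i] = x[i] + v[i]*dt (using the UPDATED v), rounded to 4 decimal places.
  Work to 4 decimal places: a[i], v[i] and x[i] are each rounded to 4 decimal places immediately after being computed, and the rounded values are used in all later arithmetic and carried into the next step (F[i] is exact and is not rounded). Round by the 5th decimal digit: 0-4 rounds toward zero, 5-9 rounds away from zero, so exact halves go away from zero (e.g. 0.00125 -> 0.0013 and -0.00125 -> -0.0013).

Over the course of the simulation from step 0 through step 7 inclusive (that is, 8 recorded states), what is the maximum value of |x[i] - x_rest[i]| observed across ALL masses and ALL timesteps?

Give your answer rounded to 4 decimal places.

Answer: 2.1546

Derivation:
Step 0: x=[8.0000 11.0000] v=[1.0000 0.0000]
Step 1: x=[7.8000 11.1200] v=[-1.0000 0.6000]
Step 2: x=[7.2416 11.3472] v=[-2.7920 1.1360]
Step 3: x=[6.4323 11.6502] v=[-4.0464 1.5149]
Step 4: x=[5.5259 11.9845] v=[-4.5322 1.6713]
Step 5: x=[4.6941 12.3004] v=[-4.1591 1.5796]
Step 6: x=[4.0953 12.5521] v=[-2.9942 1.2583]
Step 7: x=[3.8454 12.7055] v=[-1.2496 0.7669]
Max displacement = 2.1546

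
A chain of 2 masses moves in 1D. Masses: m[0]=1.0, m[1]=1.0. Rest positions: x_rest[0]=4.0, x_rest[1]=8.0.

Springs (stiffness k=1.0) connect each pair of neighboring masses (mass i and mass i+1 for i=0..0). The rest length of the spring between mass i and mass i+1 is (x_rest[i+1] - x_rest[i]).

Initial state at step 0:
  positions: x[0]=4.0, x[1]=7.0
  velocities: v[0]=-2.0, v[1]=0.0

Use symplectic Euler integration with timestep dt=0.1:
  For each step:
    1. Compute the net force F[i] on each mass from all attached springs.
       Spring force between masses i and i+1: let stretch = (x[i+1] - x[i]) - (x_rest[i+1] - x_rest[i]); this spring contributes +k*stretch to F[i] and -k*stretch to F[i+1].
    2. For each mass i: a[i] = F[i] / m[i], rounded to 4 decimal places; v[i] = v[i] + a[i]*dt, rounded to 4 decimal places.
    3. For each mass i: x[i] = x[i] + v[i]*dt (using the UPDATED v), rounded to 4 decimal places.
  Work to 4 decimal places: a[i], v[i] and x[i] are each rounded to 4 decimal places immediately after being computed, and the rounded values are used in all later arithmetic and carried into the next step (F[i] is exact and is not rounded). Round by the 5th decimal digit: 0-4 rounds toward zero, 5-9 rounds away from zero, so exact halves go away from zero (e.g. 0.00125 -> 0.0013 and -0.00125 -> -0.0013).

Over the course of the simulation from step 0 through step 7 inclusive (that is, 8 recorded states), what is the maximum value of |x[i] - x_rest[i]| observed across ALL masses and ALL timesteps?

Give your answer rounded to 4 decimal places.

Step 0: x=[4.0000 7.0000] v=[-2.0000 0.0000]
Step 1: x=[3.7900 7.0100] v=[-2.1000 0.1000]
Step 2: x=[3.5722 7.0278] v=[-2.1780 0.1780]
Step 3: x=[3.3490 7.0510] v=[-2.2324 0.2324]
Step 4: x=[3.1228 7.0772] v=[-2.2622 0.2622]
Step 5: x=[2.8961 7.1039] v=[-2.2668 0.2668]
Step 6: x=[2.6715 7.1285] v=[-2.2460 0.2460]
Step 7: x=[2.4515 7.1485] v=[-2.2003 0.2003]
Max displacement = 1.5485

Answer: 1.5485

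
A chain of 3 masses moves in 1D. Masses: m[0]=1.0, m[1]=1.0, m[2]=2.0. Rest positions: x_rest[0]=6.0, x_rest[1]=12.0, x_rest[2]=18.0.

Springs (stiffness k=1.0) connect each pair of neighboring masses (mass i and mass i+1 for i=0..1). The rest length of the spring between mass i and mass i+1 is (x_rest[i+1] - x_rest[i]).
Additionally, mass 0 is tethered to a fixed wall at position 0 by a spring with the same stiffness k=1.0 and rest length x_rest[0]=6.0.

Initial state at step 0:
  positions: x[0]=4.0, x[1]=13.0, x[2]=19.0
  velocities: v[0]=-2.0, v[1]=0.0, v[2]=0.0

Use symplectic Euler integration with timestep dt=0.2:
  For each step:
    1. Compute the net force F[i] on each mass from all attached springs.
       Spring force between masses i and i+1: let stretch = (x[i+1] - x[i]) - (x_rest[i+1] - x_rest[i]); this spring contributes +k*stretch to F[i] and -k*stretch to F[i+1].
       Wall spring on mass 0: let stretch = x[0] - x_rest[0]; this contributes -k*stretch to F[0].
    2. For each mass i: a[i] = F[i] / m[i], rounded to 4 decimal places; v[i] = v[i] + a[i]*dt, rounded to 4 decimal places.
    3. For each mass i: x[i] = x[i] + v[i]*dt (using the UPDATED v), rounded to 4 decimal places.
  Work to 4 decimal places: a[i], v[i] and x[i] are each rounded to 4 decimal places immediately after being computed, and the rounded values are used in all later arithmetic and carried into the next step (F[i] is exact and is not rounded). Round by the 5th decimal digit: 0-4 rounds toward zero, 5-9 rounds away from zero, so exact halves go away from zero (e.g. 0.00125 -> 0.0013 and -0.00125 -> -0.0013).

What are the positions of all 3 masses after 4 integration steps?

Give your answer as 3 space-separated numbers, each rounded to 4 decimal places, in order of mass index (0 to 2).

Step 0: x=[4.0000 13.0000 19.0000] v=[-2.0000 0.0000 0.0000]
Step 1: x=[3.8000 12.8800 19.0000] v=[-1.0000 -0.6000 0.0000]
Step 2: x=[3.8112 12.6416 18.9976] v=[0.0560 -1.1920 -0.0120]
Step 3: x=[4.0232 12.3042 18.9881] v=[1.0598 -1.6869 -0.0476]
Step 4: x=[4.4055 11.9029 18.9649] v=[1.9114 -2.0063 -0.1160]

Answer: 4.4055 11.9029 18.9649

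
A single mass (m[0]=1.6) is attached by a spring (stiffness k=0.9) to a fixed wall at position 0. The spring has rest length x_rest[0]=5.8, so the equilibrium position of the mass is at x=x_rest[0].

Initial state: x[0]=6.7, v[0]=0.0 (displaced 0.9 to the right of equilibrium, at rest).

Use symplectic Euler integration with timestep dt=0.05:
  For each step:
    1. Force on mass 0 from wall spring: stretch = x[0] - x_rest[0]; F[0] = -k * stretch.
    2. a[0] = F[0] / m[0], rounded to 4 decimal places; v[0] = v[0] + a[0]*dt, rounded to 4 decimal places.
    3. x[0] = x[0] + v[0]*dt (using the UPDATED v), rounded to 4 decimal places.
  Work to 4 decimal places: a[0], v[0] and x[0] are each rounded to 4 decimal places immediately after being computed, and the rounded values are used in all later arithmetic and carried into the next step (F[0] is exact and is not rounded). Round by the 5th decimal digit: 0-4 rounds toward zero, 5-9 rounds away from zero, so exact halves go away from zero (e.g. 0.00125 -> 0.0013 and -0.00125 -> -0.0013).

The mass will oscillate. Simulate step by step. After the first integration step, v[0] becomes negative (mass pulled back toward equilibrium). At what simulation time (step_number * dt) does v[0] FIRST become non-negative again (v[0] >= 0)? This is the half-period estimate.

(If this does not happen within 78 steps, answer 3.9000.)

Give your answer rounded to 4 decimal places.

Step 0: x=[6.7000] v=[0.0000]
Step 1: x=[6.6987] v=[-0.0253]
Step 2: x=[6.6962] v=[-0.0506]
Step 3: x=[6.6924] v=[-0.0758]
Step 4: x=[6.6874] v=[-0.1009]
Step 5: x=[6.6811] v=[-0.1259]
Step 6: x=[6.6736] v=[-0.1507]
Step 7: x=[6.6648] v=[-0.1753]
Step 8: x=[6.6548] v=[-0.1996]
Step 9: x=[6.6436] v=[-0.2236]
Step 10: x=[6.6312] v=[-0.2473]
Step 11: x=[6.6177] v=[-0.2707]
Step 12: x=[6.6030] v=[-0.2937]
Step 13: x=[6.5872] v=[-0.3163]
Step 14: x=[6.5703] v=[-0.3384]
Step 15: x=[6.5523] v=[-0.3601]
Step 16: x=[6.5332] v=[-0.3813]
Step 17: x=[6.5131] v=[-0.4019]
Step 18: x=[6.4920] v=[-0.4220]
Step 19: x=[6.4699] v=[-0.4415]
Step 20: x=[6.4469] v=[-0.4603]
Step 21: x=[6.4230] v=[-0.4785]
Step 22: x=[6.3982] v=[-0.4960]
Step 23: x=[6.3726] v=[-0.5128]
Step 24: x=[6.3462] v=[-0.5289]
Step 25: x=[6.3190] v=[-0.5443]
Step 26: x=[6.2911] v=[-0.5589]
Step 27: x=[6.2625] v=[-0.5727]
Step 28: x=[6.2332] v=[-0.5857]
Step 29: x=[6.2033] v=[-0.5979]
Step 30: x=[6.1728] v=[-0.6092]
Step 31: x=[6.1418] v=[-0.6197]
Step 32: x=[6.1103] v=[-0.6293]
Step 33: x=[6.0784] v=[-0.6380]
Step 34: x=[6.0461] v=[-0.6458]
Step 35: x=[6.0135] v=[-0.6527]
Step 36: x=[5.9806] v=[-0.6587]
Step 37: x=[5.9474] v=[-0.6638]
Step 38: x=[5.9140] v=[-0.6679]
Step 39: x=[5.8804] v=[-0.6711]
Step 40: x=[5.8467] v=[-0.6734]
Step 41: x=[5.8130] v=[-0.6747]
Step 42: x=[5.7792] v=[-0.6751]
Step 43: x=[5.7455] v=[-0.6745]
Step 44: x=[5.7119] v=[-0.6730]
Step 45: x=[5.6784] v=[-0.6705]
Step 46: x=[5.6450] v=[-0.6671]
Step 47: x=[5.6119] v=[-0.6627]
Step 48: x=[5.5790] v=[-0.6574]
Step 49: x=[5.5464] v=[-0.6512]
Step 50: x=[5.5142] v=[-0.6441]
Step 51: x=[5.4824] v=[-0.6361]
Step 52: x=[5.4510] v=[-0.6272]
Step 53: x=[5.4201] v=[-0.6174]
Step 54: x=[5.3898] v=[-0.6067]
Step 55: x=[5.3600] v=[-0.5952]
Step 56: x=[5.3309] v=[-0.5828]
Step 57: x=[5.3024] v=[-0.5696]
Step 58: x=[5.2746] v=[-0.5556]
Step 59: x=[5.2476] v=[-0.5408]
Step 60: x=[5.2213] v=[-0.5253]
Step 61: x=[5.1959] v=[-0.5090]
Step 62: x=[5.1713] v=[-0.4920]
Step 63: x=[5.1476] v=[-0.4743]
Step 64: x=[5.1248] v=[-0.4560]
Step 65: x=[5.1030] v=[-0.4370]
Step 66: x=[5.0821] v=[-0.4174]
Step 67: x=[5.0622] v=[-0.3972]
Step 68: x=[5.0434] v=[-0.3765]
Step 69: x=[5.0256] v=[-0.3552]
Step 70: x=[5.0089] v=[-0.3334]
Step 71: x=[4.9933] v=[-0.3112]
Step 72: x=[4.9789] v=[-0.2885]
Step 73: x=[4.9656] v=[-0.2654]
Step 74: x=[4.9535] v=[-0.2419]
Step 75: x=[4.9426] v=[-0.2181]
Step 76: x=[4.9329] v=[-0.1940]
Step 77: x=[4.9244] v=[-0.1696]
Step 78: x=[4.9172] v=[-0.1450]
v[0] did not become non-negative within 78 steps; using fallback time=3.9000

Answer: 3.9000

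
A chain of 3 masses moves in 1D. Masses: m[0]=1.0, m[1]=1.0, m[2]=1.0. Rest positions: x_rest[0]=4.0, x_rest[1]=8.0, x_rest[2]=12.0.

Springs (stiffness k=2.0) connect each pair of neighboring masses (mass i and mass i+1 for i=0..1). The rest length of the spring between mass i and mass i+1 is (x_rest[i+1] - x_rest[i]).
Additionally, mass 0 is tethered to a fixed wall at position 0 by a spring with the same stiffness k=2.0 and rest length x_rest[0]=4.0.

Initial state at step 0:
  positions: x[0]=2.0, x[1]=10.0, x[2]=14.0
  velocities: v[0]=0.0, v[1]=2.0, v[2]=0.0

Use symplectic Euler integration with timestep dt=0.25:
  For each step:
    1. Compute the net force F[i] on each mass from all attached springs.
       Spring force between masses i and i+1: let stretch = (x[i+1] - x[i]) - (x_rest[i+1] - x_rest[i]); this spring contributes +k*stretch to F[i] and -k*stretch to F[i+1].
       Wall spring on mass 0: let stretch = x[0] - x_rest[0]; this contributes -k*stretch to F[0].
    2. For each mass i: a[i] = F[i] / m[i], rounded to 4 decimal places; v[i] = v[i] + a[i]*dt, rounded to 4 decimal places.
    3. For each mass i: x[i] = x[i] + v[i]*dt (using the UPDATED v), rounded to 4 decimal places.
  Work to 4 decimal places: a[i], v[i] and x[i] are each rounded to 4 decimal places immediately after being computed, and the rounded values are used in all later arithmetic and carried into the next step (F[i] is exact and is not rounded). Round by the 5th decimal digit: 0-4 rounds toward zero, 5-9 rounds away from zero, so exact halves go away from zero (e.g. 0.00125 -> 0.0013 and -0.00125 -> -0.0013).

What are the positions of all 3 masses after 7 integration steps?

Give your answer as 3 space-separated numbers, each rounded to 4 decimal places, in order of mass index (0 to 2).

Step 0: x=[2.0000 10.0000 14.0000] v=[0.0000 2.0000 0.0000]
Step 1: x=[2.7500 10.0000 14.0000] v=[3.0000 0.0000 0.0000]
Step 2: x=[4.0625 9.5938 14.0000] v=[5.2500 -1.6250 0.0000]
Step 3: x=[5.5586 9.0469 13.9492] v=[5.9844 -2.1876 -0.2031]
Step 4: x=[6.7959 8.6768 13.7856] v=[4.9493 -1.4806 -0.6543]
Step 5: x=[7.4189 8.7102 13.4834] v=[2.4918 0.1334 -1.2087]
Step 6: x=[7.2759 9.1788 13.0846] v=[-0.5720 1.8744 -1.5953]
Step 7: x=[6.4613 9.8978 12.6976] v=[-3.2585 2.8759 -1.5482]

Answer: 6.4613 9.8978 12.6976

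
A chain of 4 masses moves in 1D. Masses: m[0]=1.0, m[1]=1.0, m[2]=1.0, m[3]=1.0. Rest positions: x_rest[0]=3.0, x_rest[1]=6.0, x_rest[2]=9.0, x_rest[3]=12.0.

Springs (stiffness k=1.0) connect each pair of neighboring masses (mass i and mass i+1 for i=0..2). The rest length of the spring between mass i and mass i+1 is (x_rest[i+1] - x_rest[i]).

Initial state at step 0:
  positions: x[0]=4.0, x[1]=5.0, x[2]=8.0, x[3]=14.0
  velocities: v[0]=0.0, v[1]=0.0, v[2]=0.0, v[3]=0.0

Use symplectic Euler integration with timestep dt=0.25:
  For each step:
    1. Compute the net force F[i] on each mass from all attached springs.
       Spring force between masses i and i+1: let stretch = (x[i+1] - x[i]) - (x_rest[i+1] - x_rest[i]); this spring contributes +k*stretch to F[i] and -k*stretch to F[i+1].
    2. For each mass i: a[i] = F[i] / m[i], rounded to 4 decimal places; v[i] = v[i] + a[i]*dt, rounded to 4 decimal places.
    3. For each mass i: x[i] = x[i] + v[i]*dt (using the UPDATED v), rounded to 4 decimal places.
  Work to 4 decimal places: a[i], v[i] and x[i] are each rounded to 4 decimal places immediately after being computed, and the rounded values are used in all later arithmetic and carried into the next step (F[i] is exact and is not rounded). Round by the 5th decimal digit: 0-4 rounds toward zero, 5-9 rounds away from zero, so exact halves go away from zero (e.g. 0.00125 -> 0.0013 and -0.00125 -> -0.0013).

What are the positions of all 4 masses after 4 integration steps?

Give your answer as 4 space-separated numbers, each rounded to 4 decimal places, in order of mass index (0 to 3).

Step 0: x=[4.0000 5.0000 8.0000 14.0000] v=[0.0000 0.0000 0.0000 0.0000]
Step 1: x=[3.8750 5.1250 8.1875 13.8125] v=[-0.5000 0.5000 0.7500 -0.7500]
Step 2: x=[3.6406 5.3633 8.5352 13.4609] v=[-0.9375 0.9531 1.3906 -1.4063]
Step 3: x=[3.3264 5.6922 8.9925 12.9890] v=[-1.2568 1.3154 1.8291 -1.8877]
Step 4: x=[2.9726 6.0795 9.4933 12.4548] v=[-1.4154 1.5490 2.0032 -2.1368]

Answer: 2.9726 6.0795 9.4933 12.4548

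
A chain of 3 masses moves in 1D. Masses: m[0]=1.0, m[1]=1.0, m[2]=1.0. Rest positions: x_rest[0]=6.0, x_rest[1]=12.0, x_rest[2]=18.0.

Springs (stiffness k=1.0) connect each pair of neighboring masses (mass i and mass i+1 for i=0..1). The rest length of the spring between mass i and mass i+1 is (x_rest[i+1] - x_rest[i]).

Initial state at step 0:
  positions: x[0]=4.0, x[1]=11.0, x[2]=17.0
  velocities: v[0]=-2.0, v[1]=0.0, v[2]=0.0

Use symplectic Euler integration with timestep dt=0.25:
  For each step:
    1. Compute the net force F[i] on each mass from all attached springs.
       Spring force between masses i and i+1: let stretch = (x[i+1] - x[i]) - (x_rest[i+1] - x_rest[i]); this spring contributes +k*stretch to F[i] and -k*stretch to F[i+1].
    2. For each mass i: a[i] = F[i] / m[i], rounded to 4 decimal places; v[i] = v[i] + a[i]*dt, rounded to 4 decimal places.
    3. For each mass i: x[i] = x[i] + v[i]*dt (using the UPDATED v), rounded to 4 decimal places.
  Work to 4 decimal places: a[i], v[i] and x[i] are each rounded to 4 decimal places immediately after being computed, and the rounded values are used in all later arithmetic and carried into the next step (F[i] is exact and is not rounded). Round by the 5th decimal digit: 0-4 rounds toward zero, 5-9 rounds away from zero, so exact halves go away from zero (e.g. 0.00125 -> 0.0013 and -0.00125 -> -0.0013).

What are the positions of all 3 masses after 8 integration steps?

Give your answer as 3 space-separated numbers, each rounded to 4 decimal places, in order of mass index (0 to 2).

Step 0: x=[4.0000 11.0000 17.0000] v=[-2.0000 0.0000 0.0000]
Step 1: x=[3.5625 10.9375 17.0000] v=[-1.7500 -0.2500 0.0000]
Step 2: x=[3.2109 10.7930 16.9961] v=[-1.4063 -0.5781 -0.0156]
Step 3: x=[2.9582 10.5623 16.9795] v=[-1.0108 -0.9229 -0.0664]
Step 4: x=[2.8058 10.2574 16.9368] v=[-0.6098 -1.2196 -0.1707]
Step 5: x=[2.7441 9.9042 16.8517] v=[-0.2469 -1.4127 -0.3406]
Step 6: x=[2.7549 9.5377 16.7073] v=[0.0431 -1.4659 -0.5775]
Step 7: x=[2.8146 9.1954 16.4898] v=[0.2388 -1.3692 -0.8699]
Step 8: x=[2.8981 8.9102 16.1914] v=[0.3340 -1.1408 -1.1935]

Answer: 2.8981 8.9102 16.1914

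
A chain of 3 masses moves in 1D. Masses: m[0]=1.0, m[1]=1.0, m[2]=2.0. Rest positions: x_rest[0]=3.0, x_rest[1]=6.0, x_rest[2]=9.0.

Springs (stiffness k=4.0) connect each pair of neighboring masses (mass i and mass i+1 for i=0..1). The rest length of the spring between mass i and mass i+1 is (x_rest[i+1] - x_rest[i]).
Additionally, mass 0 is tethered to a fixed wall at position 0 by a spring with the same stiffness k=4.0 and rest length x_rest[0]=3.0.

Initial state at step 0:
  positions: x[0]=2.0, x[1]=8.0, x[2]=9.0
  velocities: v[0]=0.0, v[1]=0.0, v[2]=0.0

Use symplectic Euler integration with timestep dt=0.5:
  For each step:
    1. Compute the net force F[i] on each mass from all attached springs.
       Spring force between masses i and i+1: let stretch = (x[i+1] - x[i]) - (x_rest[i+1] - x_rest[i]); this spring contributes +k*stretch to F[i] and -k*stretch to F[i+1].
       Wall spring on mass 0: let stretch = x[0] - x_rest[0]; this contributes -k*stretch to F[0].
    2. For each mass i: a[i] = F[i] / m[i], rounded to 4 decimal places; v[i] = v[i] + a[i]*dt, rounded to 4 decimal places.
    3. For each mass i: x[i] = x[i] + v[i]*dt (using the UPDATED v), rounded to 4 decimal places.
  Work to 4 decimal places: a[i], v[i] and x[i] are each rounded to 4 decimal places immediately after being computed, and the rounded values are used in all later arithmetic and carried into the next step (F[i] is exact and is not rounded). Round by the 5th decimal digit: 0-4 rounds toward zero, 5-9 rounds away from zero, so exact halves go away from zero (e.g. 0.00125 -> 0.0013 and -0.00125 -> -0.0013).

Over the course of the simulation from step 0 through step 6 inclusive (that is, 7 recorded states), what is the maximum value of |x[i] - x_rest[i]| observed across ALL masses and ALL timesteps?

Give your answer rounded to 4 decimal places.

Answer: 3.0000

Derivation:
Step 0: x=[2.0000 8.0000 9.0000] v=[0.0000 0.0000 0.0000]
Step 1: x=[6.0000 3.0000 10.0000] v=[8.0000 -10.0000 2.0000]
Step 2: x=[1.0000 8.0000 9.0000] v=[-10.0000 10.0000 -2.0000]
Step 3: x=[2.0000 7.0000 9.0000] v=[2.0000 -2.0000 0.0000]
Step 4: x=[6.0000 3.0000 9.5000] v=[8.0000 -8.0000 1.0000]
Step 5: x=[1.0000 8.5000 8.2500] v=[-10.0000 11.0000 -2.5000]
Step 6: x=[2.5000 6.2500 8.6250] v=[3.0000 -4.5000 0.7500]
Max displacement = 3.0000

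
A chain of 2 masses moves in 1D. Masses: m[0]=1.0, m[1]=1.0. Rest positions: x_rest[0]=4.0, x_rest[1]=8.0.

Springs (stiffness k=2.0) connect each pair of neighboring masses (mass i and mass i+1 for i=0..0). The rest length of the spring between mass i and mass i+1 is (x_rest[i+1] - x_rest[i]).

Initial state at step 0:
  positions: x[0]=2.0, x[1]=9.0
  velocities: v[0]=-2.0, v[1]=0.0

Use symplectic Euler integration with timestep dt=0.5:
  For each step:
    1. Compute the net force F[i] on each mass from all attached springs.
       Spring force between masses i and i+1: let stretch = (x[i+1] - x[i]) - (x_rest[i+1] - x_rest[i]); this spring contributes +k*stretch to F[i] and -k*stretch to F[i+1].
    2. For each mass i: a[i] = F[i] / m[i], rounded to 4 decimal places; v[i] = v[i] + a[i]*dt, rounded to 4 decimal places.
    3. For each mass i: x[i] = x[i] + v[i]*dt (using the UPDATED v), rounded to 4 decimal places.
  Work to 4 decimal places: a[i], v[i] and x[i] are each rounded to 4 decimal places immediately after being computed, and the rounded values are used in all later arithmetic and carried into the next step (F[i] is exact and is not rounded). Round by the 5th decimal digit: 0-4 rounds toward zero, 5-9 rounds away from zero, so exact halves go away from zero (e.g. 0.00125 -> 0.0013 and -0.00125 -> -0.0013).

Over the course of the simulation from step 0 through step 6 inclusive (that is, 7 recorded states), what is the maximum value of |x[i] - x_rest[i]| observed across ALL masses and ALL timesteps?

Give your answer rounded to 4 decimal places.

Answer: 5.0000

Derivation:
Step 0: x=[2.0000 9.0000] v=[-2.0000 0.0000]
Step 1: x=[2.5000 7.5000] v=[1.0000 -3.0000]
Step 2: x=[3.5000 5.5000] v=[2.0000 -4.0000]
Step 3: x=[3.5000 4.5000] v=[0.0000 -2.0000]
Step 4: x=[2.0000 5.0000] v=[-3.0000 1.0000]
Step 5: x=[0.0000 6.0000] v=[-4.0000 2.0000]
Step 6: x=[-1.0000 6.0000] v=[-2.0000 0.0000]
Max displacement = 5.0000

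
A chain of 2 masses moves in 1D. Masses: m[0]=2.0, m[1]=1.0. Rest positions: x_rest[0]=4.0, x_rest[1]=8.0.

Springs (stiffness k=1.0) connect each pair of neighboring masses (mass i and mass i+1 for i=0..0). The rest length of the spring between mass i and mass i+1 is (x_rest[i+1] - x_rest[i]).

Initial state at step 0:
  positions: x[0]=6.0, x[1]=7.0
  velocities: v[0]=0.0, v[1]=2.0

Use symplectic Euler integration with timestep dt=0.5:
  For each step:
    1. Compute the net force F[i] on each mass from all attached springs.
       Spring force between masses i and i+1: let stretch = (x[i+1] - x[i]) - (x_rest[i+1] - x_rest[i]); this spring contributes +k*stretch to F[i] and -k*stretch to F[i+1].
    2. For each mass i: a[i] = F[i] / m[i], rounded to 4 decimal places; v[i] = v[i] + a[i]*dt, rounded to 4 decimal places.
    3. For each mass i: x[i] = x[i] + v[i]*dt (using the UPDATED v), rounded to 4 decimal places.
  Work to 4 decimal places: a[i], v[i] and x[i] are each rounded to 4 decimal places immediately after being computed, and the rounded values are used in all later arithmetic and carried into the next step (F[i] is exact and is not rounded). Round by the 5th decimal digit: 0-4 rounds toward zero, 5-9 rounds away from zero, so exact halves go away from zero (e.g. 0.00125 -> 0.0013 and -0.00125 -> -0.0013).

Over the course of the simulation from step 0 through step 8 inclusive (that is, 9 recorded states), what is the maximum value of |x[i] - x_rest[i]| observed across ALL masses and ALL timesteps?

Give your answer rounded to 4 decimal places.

Step 0: x=[6.0000 7.0000] v=[0.0000 2.0000]
Step 1: x=[5.6250 8.7500] v=[-0.7500 3.5000]
Step 2: x=[5.1406 10.7188] v=[-0.9688 3.9375]
Step 3: x=[4.8535 12.2930] v=[-0.5743 3.1484]
Step 4: x=[4.9963 13.0074] v=[0.2856 1.4287]
Step 5: x=[5.6405 12.7190] v=[1.2884 -0.5769]
Step 6: x=[6.6696 11.6609] v=[2.0581 -2.1162]
Step 7: x=[7.8226 10.3550] v=[2.3060 -2.6119]
Step 8: x=[8.7922 9.4160] v=[1.9391 -1.8781]
Max displacement = 5.0074

Answer: 5.0074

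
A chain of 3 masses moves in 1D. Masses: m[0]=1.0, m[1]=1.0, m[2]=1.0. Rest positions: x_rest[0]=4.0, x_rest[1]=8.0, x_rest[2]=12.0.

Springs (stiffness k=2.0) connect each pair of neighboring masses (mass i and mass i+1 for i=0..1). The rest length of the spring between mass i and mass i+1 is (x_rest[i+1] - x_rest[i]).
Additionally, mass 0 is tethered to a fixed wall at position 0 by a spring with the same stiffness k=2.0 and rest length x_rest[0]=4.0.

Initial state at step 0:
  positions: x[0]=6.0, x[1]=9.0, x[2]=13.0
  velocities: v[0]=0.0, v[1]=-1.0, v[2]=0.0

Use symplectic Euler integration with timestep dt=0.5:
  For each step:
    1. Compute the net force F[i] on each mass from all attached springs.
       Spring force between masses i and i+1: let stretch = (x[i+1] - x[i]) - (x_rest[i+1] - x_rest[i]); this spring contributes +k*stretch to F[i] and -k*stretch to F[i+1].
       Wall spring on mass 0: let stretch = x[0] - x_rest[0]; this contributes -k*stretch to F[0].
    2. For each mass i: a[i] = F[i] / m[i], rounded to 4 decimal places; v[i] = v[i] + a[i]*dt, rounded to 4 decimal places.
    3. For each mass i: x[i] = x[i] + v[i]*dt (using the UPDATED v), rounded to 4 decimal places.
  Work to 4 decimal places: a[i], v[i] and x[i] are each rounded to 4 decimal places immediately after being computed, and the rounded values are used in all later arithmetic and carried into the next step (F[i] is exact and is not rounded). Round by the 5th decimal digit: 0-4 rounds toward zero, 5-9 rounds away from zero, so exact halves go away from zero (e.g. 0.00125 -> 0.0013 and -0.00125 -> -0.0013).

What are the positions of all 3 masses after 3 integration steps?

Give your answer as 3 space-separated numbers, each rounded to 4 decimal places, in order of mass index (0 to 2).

Step 0: x=[6.0000 9.0000 13.0000] v=[0.0000 -1.0000 0.0000]
Step 1: x=[4.5000 9.0000 13.0000] v=[-3.0000 0.0000 0.0000]
Step 2: x=[3.0000 8.7500 13.0000] v=[-3.0000 -0.5000 0.0000]
Step 3: x=[2.8750 7.7500 12.8750] v=[-0.2500 -2.0000 -0.2500]

Answer: 2.8750 7.7500 12.8750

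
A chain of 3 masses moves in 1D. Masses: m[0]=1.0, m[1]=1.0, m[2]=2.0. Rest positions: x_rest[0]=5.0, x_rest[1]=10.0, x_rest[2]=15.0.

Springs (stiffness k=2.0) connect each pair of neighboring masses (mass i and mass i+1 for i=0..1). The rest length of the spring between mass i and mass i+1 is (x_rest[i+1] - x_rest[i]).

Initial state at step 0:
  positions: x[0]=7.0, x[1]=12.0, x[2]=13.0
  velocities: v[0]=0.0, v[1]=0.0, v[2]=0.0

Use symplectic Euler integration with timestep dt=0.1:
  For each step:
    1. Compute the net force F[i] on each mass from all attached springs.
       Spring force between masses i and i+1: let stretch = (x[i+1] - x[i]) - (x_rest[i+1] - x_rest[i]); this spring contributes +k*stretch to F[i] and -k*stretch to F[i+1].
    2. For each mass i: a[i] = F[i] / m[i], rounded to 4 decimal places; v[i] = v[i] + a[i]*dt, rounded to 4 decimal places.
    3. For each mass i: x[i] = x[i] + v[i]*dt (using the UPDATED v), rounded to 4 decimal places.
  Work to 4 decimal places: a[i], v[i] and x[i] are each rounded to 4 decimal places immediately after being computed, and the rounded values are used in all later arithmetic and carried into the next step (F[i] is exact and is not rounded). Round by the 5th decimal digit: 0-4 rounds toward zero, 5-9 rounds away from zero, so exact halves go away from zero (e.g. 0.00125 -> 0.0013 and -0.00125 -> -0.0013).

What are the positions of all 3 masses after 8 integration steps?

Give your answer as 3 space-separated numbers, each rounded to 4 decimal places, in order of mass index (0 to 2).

Answer: 6.7125 9.8660 14.2108

Derivation:
Step 0: x=[7.0000 12.0000 13.0000] v=[0.0000 0.0000 0.0000]
Step 1: x=[7.0000 11.9200 13.0400] v=[0.0000 -0.8000 0.4000]
Step 2: x=[6.9984 11.7640 13.1188] v=[-0.0160 -1.5600 0.7880]
Step 3: x=[6.9921 11.5398 13.2341] v=[-0.0629 -2.2422 1.1525]
Step 4: x=[6.9768 11.2585 13.3824] v=[-0.1534 -2.8129 1.4831]
Step 5: x=[6.9471 10.9341 13.5595] v=[-0.2971 -3.2445 1.7707]
Step 6: x=[6.8971 10.5824 13.7603] v=[-0.4997 -3.5168 2.0082]
Step 7: x=[6.8208 10.2206 13.9793] v=[-0.7626 -3.6183 2.1904]
Step 8: x=[6.7125 9.8660 14.2108] v=[-1.0826 -3.5465 2.3145]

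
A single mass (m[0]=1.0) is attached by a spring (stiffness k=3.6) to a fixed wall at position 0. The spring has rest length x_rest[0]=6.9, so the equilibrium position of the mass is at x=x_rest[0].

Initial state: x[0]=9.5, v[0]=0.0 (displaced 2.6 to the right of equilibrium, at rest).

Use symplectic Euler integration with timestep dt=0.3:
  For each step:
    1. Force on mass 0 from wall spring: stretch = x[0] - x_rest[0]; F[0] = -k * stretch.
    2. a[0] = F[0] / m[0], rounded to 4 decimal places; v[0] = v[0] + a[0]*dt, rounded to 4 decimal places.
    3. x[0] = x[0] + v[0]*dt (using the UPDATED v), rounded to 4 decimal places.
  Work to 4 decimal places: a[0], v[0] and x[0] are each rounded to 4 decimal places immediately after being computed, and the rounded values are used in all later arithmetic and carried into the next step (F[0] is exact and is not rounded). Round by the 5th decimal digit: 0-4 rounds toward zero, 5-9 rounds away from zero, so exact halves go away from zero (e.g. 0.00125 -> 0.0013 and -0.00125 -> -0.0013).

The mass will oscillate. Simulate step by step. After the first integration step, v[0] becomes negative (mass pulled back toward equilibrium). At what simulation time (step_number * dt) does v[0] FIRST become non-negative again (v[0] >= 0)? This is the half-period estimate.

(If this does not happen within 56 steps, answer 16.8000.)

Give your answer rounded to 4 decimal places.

Answer: 1.8000

Derivation:
Step 0: x=[9.5000] v=[0.0000]
Step 1: x=[8.6576] v=[-2.8080]
Step 2: x=[7.2457] v=[-4.7062]
Step 3: x=[5.7218] v=[-5.0796]
Step 4: x=[4.5796] v=[-3.8072]
Step 5: x=[4.1892] v=[-1.3012]
Step 6: x=[4.6772] v=[1.6265]
First v>=0 after going negative at step 6, time=1.8000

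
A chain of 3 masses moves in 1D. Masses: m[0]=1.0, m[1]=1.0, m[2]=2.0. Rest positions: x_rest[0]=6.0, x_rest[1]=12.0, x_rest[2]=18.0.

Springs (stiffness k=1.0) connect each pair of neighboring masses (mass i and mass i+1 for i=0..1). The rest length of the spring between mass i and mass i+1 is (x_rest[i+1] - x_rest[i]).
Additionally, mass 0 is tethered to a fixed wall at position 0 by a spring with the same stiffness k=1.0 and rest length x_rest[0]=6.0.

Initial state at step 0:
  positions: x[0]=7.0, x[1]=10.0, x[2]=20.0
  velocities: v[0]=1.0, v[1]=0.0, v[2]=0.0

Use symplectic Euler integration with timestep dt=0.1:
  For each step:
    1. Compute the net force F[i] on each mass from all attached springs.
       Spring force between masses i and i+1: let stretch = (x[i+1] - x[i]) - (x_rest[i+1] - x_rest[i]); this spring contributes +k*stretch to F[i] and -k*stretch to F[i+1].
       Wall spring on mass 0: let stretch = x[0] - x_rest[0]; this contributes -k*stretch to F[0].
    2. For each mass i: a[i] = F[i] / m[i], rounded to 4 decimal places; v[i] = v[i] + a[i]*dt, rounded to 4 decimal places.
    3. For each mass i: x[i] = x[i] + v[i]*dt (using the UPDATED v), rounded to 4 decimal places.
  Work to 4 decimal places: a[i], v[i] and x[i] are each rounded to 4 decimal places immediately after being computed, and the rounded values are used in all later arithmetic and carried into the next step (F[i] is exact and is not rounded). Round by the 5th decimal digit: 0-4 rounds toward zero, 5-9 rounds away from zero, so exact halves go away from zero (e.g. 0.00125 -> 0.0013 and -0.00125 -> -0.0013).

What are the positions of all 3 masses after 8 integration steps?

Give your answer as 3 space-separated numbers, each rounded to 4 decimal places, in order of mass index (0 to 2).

Step 0: x=[7.0000 10.0000 20.0000] v=[1.0000 0.0000 0.0000]
Step 1: x=[7.0600 10.0700 19.9800] v=[0.6000 0.7000 -0.2000]
Step 2: x=[7.0795 10.2090 19.9405] v=[0.1950 1.3900 -0.3955]
Step 3: x=[7.0595 10.4140 19.8823] v=[-0.2000 2.0502 -0.5821]
Step 4: x=[7.0025 10.6802 19.8068] v=[-0.5705 2.6616 -0.7555]
Step 5: x=[6.9122 11.0009 19.7156] v=[-0.9030 3.2065 -0.9118]
Step 6: x=[6.7937 11.3678 19.6109] v=[-1.1854 3.6691 -1.0475]
Step 7: x=[6.6530 11.7714 19.4949] v=[-1.4074 4.0360 -1.1597]
Step 8: x=[6.4969 12.2011 19.3703] v=[-1.5609 4.2965 -1.2459]

Answer: 6.4969 12.2011 19.3703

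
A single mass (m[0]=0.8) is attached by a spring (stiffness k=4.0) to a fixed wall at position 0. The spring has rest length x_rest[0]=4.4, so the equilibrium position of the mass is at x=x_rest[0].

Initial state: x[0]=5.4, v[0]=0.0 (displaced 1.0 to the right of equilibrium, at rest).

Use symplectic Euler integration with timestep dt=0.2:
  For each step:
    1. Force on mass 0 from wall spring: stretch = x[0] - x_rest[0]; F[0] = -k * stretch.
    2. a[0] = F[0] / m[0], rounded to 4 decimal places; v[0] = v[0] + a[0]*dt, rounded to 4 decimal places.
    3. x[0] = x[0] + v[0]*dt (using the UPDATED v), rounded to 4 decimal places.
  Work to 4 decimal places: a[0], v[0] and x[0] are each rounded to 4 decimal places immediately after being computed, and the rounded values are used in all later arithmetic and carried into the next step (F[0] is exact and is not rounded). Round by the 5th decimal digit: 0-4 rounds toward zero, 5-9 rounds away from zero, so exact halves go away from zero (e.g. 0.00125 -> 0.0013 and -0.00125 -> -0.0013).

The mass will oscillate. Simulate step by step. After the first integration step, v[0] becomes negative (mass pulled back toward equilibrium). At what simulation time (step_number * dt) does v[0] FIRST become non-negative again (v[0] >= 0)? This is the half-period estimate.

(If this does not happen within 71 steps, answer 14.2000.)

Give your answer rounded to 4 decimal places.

Step 0: x=[5.4000] v=[0.0000]
Step 1: x=[5.2000] v=[-1.0000]
Step 2: x=[4.8400] v=[-1.8000]
Step 3: x=[4.3920] v=[-2.2400]
Step 4: x=[3.9456] v=[-2.2320]
Step 5: x=[3.5901] v=[-1.7776]
Step 6: x=[3.3966] v=[-0.9677]
Step 7: x=[3.4037] v=[0.0357]
First v>=0 after going negative at step 7, time=1.4000

Answer: 1.4000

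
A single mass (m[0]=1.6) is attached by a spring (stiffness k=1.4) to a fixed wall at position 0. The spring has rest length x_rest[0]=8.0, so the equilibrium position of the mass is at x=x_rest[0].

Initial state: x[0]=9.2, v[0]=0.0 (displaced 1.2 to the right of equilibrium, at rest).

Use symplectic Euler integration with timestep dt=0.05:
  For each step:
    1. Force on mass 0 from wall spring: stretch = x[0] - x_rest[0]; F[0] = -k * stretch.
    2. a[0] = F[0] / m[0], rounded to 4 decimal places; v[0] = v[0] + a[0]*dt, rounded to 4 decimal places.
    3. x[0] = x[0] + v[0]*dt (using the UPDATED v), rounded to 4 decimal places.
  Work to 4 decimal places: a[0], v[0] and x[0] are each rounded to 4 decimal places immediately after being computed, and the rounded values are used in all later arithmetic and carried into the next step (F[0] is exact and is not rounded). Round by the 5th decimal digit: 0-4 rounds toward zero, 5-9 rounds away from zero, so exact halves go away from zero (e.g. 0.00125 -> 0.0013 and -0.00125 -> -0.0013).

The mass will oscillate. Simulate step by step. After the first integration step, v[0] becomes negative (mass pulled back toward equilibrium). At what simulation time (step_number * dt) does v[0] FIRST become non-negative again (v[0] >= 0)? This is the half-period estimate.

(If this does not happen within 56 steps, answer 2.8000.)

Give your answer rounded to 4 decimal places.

Step 0: x=[9.2000] v=[0.0000]
Step 1: x=[9.1974] v=[-0.0525]
Step 2: x=[9.1922] v=[-0.1049]
Step 3: x=[9.1843] v=[-0.1571]
Step 4: x=[9.1739] v=[-0.2089]
Step 5: x=[9.1609] v=[-0.2603]
Step 6: x=[9.1453] v=[-0.3111]
Step 7: x=[9.1272] v=[-0.3612]
Step 8: x=[9.1067] v=[-0.4105]
Step 9: x=[9.0838] v=[-0.4589]
Step 10: x=[9.0585] v=[-0.5063]
Step 11: x=[9.0309] v=[-0.5526]
Step 12: x=[9.0010] v=[-0.5977]
Step 13: x=[8.9689] v=[-0.6415]
Step 14: x=[8.9347] v=[-0.6839]
Step 15: x=[8.8985] v=[-0.7248]
Step 16: x=[8.8603] v=[-0.7641]
Step 17: x=[8.8202] v=[-0.8017]
Step 18: x=[8.7783] v=[-0.8376]
Step 19: x=[8.7347] v=[-0.8717]
Step 20: x=[8.6895] v=[-0.9038]
Step 21: x=[8.6428] v=[-0.9340]
Step 22: x=[8.5947] v=[-0.9621]
Step 23: x=[8.5453] v=[-0.9881]
Step 24: x=[8.4947] v=[-1.0120]
Step 25: x=[8.4430] v=[-1.0336]
Step 26: x=[8.3904] v=[-1.0530]
Step 27: x=[8.3369] v=[-1.0701]
Step 28: x=[8.2827] v=[-1.0848]
Step 29: x=[8.2278] v=[-1.0972]
Step 30: x=[8.1724] v=[-1.1072]
Step 31: x=[8.1167] v=[-1.1147]
Step 32: x=[8.0607] v=[-1.1198]
Step 33: x=[8.0046] v=[-1.1225]
Step 34: x=[7.9485] v=[-1.1227]
Step 35: x=[7.8925] v=[-1.1204]
Step 36: x=[7.8367] v=[-1.1157]
Step 37: x=[7.7813] v=[-1.1086]
Step 38: x=[7.7264] v=[-1.0990]
Step 39: x=[7.6721] v=[-1.0870]
Step 40: x=[7.6185] v=[-1.0727]
Step 41: x=[7.5657] v=[-1.0560]
Step 42: x=[7.5139] v=[-1.0370]
Step 43: x=[7.4631] v=[-1.0157]
Step 44: x=[7.4135] v=[-0.9922]
Step 45: x=[7.3652] v=[-0.9665]
Step 46: x=[7.3183] v=[-0.9387]
Step 47: x=[7.2729] v=[-0.9089]
Step 48: x=[7.2290] v=[-0.8771]
Step 49: x=[7.1868] v=[-0.8434]
Step 50: x=[7.1464] v=[-0.8078]
Step 51: x=[7.1079] v=[-0.7705]
Step 52: x=[7.0713] v=[-0.7315]
Step 53: x=[7.0368] v=[-0.6909]
Step 54: x=[7.0044] v=[-0.6488]
Step 55: x=[6.9741] v=[-0.6052]
Step 56: x=[6.9461] v=[-0.5603]
v[0] did not become non-negative within 56 steps; using fallback time=2.8000

Answer: 2.8000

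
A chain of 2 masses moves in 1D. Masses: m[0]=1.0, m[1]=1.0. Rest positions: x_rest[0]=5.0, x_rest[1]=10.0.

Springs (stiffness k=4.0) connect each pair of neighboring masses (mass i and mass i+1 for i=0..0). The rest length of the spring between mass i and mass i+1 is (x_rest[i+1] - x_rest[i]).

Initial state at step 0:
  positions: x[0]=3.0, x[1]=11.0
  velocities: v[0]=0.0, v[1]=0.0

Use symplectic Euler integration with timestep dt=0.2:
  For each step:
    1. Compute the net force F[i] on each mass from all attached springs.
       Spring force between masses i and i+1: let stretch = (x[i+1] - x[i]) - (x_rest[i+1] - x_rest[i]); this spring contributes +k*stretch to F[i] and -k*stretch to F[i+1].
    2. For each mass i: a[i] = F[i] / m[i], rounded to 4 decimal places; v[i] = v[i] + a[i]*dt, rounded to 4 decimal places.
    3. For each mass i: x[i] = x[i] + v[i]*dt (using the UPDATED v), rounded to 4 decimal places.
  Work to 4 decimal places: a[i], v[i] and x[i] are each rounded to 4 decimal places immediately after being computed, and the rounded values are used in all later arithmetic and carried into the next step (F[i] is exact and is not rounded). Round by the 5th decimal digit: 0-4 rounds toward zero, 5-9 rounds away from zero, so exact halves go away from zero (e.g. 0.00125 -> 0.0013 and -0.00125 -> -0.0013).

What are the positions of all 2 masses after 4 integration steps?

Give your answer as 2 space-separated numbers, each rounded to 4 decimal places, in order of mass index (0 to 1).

Answer: 5.8244 8.1756

Derivation:
Step 0: x=[3.0000 11.0000] v=[0.0000 0.0000]
Step 1: x=[3.4800 10.5200] v=[2.4000 -2.4000]
Step 2: x=[4.2864 9.7136] v=[4.0320 -4.0320]
Step 3: x=[5.1612 8.8388] v=[4.3738 -4.3738]
Step 4: x=[5.8244 8.1756] v=[3.3159 -3.3159]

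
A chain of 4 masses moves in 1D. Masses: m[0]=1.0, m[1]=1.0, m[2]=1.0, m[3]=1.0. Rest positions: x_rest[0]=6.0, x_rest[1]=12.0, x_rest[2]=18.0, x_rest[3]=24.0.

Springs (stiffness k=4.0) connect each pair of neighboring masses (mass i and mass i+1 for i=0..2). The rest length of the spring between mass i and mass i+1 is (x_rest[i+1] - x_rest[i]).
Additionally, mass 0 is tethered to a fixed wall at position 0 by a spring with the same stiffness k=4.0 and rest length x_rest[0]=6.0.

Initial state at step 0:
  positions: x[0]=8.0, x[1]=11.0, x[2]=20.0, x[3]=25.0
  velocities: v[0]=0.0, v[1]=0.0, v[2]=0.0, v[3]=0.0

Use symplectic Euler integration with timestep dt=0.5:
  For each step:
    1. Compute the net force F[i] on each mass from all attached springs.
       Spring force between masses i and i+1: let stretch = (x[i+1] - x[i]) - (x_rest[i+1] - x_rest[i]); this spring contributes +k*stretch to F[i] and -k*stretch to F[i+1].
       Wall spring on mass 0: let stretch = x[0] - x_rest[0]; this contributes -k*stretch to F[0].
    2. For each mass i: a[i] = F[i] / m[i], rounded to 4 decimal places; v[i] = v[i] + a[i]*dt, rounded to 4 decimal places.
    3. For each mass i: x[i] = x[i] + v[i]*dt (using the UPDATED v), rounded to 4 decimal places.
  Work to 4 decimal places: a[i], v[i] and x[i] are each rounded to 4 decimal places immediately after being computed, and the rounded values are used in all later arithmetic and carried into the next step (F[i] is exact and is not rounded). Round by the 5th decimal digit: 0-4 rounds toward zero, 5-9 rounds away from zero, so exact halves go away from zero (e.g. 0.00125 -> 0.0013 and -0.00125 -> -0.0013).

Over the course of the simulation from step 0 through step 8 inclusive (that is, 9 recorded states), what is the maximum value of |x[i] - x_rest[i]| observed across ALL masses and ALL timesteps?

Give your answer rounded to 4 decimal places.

Answer: 5.0000

Derivation:
Step 0: x=[8.0000 11.0000 20.0000 25.0000] v=[0.0000 0.0000 0.0000 0.0000]
Step 1: x=[3.0000 17.0000 16.0000 26.0000] v=[-10.0000 12.0000 -8.0000 2.0000]
Step 2: x=[9.0000 8.0000 23.0000 23.0000] v=[12.0000 -18.0000 14.0000 -6.0000]
Step 3: x=[5.0000 15.0000 15.0000 26.0000] v=[-8.0000 14.0000 -16.0000 6.0000]
Step 4: x=[6.0000 12.0000 18.0000 24.0000] v=[2.0000 -6.0000 6.0000 -4.0000]
Step 5: x=[7.0000 9.0000 21.0000 22.0000] v=[2.0000 -6.0000 6.0000 -4.0000]
Step 6: x=[3.0000 16.0000 13.0000 25.0000] v=[-8.0000 14.0000 -16.0000 6.0000]
Step 7: x=[9.0000 7.0000 20.0000 22.0000] v=[12.0000 -18.0000 14.0000 -6.0000]
Step 8: x=[4.0000 13.0000 16.0000 23.0000] v=[-10.0000 12.0000 -8.0000 2.0000]
Max displacement = 5.0000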